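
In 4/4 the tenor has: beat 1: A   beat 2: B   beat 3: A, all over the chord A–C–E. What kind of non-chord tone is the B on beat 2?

Upper neighbor tone.

The harmony at that moment is A minor triad (A, C, E); B is not a chord tone.
It is approached by step up from A and left by step down to A.
Step away and step back to the same note — a neighbor tone (upper neighbor).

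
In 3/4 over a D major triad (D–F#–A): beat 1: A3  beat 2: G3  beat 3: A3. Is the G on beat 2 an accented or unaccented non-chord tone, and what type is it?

Unaccented neighbor tone.

The harmony at that moment is D major triad (D, F#, A); G3 is not a chord tone.
It is approached by step down from A3 and left by step up to A3.
Step away and step back to the same note — a neighbor tone (lower neighbor).
It falls on a weak beat, so it is unaccented.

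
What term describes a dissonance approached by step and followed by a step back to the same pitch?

Approach: by step. Departure: by step in the opposite direction, back to the starting pitch.
Stepwise on both sides but reversing to return to the same chord tone — a neighbor tone. (Had it continued onward in the same direction it would be a passing tone instead.)

Neighbor tone.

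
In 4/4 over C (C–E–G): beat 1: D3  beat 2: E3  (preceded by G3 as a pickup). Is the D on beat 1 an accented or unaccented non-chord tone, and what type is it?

Accented appoggiatura.

The harmony at that moment is C major triad (C, E, G); D3 is not a chord tone.
It is approached by leap down from G3 and left by step up to E3.
Leap in, step out — an appoggiatura.
It falls on the downbeat, so it is accented.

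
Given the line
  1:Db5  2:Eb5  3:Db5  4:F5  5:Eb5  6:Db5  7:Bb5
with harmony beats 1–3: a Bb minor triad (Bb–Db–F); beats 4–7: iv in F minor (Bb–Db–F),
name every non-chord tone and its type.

The harmony at that moment is Bb minor triad (Bb, Db, F); Eb5 is not a chord tone.
It is approached by step up from Db5 and left by step down to Db5.
Step away and step back to the same note — a neighbor tone (upper neighbor).
The harmony at that moment is Bb minor triad (Bb, Db, F); Eb5 is not a chord tone.
It is approached by step down from F5 and left by step down to Db5.
Step in, step out in the same direction — a passing tone.

Eb5 (beat 2) — neighbor tone; Eb5 (beat 5) — passing tone.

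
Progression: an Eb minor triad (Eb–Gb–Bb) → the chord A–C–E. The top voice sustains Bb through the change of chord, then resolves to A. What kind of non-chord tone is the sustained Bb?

The harmony at that moment is A minor triad (A, C, E); Bb is not a chord tone.
It is held over (the same pitch as the preceding Bb) and left by step down to A.
Held over from the previous chord and resolving down by step — a suspension.

Bb is a suspension.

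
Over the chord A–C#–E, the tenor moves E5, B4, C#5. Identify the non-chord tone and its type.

The harmony at that moment is A major triad (A, C#, E); B4 is not a chord tone.
It is approached by leap down from E5 and left by step up to C#5.
Leap in, step out — an appoggiatura.

B4 is an appoggiatura.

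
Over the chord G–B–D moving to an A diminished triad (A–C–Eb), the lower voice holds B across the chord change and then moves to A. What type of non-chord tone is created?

The harmony at that moment is A diminished triad (A, C, Eb); B is not a chord tone.
It is held over (the same pitch as the preceding B) and left by step down to A.
Held over from the previous chord and resolving down by step — a suspension.

B is a suspension.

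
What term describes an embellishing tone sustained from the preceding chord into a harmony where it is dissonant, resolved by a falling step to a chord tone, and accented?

Suspension.

Approach: by preparation — the pitch is first a chord tone, then held (tied or repeated) while the harmony changes under it. Departure: down by step. Metric position: strong.
A prepared dissonance that resolves downward by step — a suspension. (The same figure resolving upward would be a retardation.)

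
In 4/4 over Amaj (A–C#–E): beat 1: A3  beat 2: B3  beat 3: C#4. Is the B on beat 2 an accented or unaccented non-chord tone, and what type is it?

Unaccented passing tone.

The harmony at that moment is A major triad (A, C#, E); B3 is not a chord tone.
It is approached by step up from A3 and left by step up to C#4.
Step in, step out in the same direction — a passing tone.
It falls on a weak beat, so it is unaccented.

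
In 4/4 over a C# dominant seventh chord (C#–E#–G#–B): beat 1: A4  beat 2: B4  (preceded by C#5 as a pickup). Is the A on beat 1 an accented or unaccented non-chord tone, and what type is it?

The harmony at that moment is C# dominant seventh chord (C#, E#, G#, B); A4 is not a chord tone.
It is approached by leap down from C#5 and left by step up to B4.
Leap in, step out — an appoggiatura.
It falls on the downbeat, so it is accented.

Accented appoggiatura.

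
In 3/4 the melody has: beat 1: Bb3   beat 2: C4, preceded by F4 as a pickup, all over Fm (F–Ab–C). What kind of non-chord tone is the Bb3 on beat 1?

The harmony at that moment is F minor triad (F, Ab, C); Bb3 is not a chord tone.
It is approached by leap down from F4 and left by step up to C4.
Leap in, step out, metrically accented — an appoggiatura.

Appoggiatura.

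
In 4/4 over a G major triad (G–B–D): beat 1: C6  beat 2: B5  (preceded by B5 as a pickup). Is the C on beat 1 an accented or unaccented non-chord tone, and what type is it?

Accented neighbor tone.

The harmony at that moment is G major triad (G, B, D); C6 is not a chord tone.
It is approached by step up from B5 and left by step down to B5.
Step away and step back to the same note — a neighbor tone (upper neighbor).
It falls on the downbeat, so it is accented.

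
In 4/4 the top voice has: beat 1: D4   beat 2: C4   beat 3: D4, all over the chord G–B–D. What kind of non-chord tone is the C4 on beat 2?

The harmony at that moment is G major triad (G, B, D); C4 is not a chord tone.
It is approached by step down from D4 and left by step up to D4.
Step away and step back to the same note — a neighbor tone (lower neighbor).

Lower neighbor tone.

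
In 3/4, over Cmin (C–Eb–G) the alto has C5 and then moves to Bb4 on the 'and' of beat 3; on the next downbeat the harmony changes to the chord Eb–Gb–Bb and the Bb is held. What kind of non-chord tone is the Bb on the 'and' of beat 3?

The harmony at that moment is C minor triad (C, Eb, G); Bb4 is not a chord tone.
It is approached by step down from C5 and then sustained as the same pitch into the next harmony.
Arriving early and becoming a chord tone when the harmony changes — an anticipation.

Anticipation.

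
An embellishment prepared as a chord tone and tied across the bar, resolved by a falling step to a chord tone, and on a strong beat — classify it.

Suspension.

Approach: by preparation — the pitch is first a chord tone, then held (tied or repeated) while the harmony changes under it. Departure: down by step. Metric position: strong.
A prepared dissonance that resolves downward by step — a suspension. (The same figure resolving upward would be a retardation.)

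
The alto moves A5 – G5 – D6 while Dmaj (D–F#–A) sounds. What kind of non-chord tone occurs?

The harmony at that moment is D major triad (D, F#, A); G5 is not a chord tone.
It is approached by step down from A5 and left by leap up to D6.
Step in, leap out — an escape tone.

G5 is an escape tone.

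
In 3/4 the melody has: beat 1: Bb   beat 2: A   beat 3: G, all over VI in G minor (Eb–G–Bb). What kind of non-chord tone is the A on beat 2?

The harmony at that moment is Eb major triad (Eb, G, Bb); A is not a chord tone.
It is approached by step down from Bb and left by step down to G.
Step in, step out in the same direction — a passing tone.

Passing tone.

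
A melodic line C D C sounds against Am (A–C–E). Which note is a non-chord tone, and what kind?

D is a neighbor tone.

The harmony at that moment is A minor triad (A, C, E); D is not a chord tone.
It is approached by step up from C and left by step down to C.
Step away and step back to the same note — a neighbor tone (upper neighbor).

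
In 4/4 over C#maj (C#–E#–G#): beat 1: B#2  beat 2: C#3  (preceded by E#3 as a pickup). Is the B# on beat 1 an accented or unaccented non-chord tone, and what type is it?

The harmony at that moment is C# major triad (C#, E#, G#); B#2 is not a chord tone.
It is approached by leap down from E#3 and left by step up to C#3.
Leap in, step out — an appoggiatura.
It falls on the downbeat, so it is accented.

Accented appoggiatura.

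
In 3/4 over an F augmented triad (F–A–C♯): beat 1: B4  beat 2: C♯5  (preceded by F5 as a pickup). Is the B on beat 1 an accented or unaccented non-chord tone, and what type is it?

The harmony at that moment is F augmented triad (F, A, C♯); B4 is not a chord tone.
It is approached by leap down from F5 and left by step up to C♯5.
Leap in, step out — an appoggiatura.
It falls on the downbeat, so it is accented.

Accented appoggiatura.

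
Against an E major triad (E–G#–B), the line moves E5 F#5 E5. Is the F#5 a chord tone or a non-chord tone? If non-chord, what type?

Non-chord tone — a neighbor tone.

The harmony at that moment is E major triad (E, G#, B); F#5 is not a chord tone.
It is approached by step up from E5 and left by step down to E5.
Step away and step back to the same note — a neighbor tone (upper neighbor).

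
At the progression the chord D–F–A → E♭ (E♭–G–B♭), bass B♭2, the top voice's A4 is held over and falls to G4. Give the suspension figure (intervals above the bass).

At the second chord the bass is B♭2. The suspended A4 lies a seventh above the bass; after resolving down by step to G4, the interval above the bass becomes a sixth.
Suspension figures are named by those two intervals: 7–6.

7–6 suspension.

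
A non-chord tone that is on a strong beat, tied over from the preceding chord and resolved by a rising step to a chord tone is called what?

Retardation.

Approach: by preparation — the pitch is first a chord tone, then held (tied or repeated) while the harmony changes under it. Departure: up by step. Metric position: strong.
A prepared dissonance that resolves upward by step — a retardation. (The same figure resolving downward would be a suspension.)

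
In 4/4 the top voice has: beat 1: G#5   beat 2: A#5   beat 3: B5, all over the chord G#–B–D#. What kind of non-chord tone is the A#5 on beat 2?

Passing tone.

The harmony at that moment is G# minor triad (G#, B, D#); A#5 is not a chord tone.
It is approached by step up from G#5 and left by step up to B5.
Step in, step out in the same direction — a passing tone.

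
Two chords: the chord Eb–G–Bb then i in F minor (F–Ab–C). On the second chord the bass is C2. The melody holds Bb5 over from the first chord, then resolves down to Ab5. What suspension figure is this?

7–6 suspension.

At the second chord the bass is C2. The suspended Bb5 lies a seventh above the bass; after resolving down by step to Ab5, the interval above the bass becomes a sixth.
Suspension figures are named by those two intervals: 7–6.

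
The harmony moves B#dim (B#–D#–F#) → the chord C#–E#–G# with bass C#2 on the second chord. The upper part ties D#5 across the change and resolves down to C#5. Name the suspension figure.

9–8 suspension.

At the second chord the bass is C#2. The suspended D#5 lies a ninth above the bass; after resolving down by step to C#5, the interval above the bass becomes an octave.
Suspension figures are named by those two intervals: 9–8.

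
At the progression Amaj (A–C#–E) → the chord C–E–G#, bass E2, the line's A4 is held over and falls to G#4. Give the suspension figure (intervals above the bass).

4–3 suspension.

At the second chord the bass is E2. The suspended A4 lies a fourth above the bass; after resolving down by step to G#4, the interval above the bass becomes a third.
Suspension figures are named by those two intervals: 4–3.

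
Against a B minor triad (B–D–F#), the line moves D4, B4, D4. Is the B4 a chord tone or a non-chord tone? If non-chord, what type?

B minor triad contains B, D, F#; B is the root, so it is a chord tone.

Chord tone (the root of B minor triad).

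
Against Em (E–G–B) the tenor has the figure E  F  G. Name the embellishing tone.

F is a passing tone.

The harmony at that moment is E minor triad (E, G, B); F is not a chord tone.
It is approached by step up from E and left by step up to G.
Step in, step out in the same direction — a passing tone.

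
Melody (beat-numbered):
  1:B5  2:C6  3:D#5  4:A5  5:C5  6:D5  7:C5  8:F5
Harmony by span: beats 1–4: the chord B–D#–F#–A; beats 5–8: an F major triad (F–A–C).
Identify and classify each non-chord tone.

C6 (beat 2) — escape tone; D5 (beat 6) — neighbor tone.

The harmony at that moment is B dominant seventh chord (B, D#, F#, A); C6 is not a chord tone.
It is approached by step up from B5 and left by leap down to D#5.
Step in, leap out — an escape tone.
The harmony at that moment is F major triad (F, A, C); D5 is not a chord tone.
It is approached by step up from C5 and left by step down to C5.
Step away and step back to the same note — a neighbor tone (upper neighbor).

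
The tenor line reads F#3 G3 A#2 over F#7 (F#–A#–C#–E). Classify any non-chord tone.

G3 is an escape tone.

The harmony at that moment is F# dominant seventh chord (F#, A#, C#, E); G3 is not a chord tone.
It is approached by step up from F#3 and left by leap down to A#2.
Step in, leap out — an escape tone.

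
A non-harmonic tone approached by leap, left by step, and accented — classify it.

Appoggiatura.

Approach: by leap. Departure: by step. Metric position: strong.
Leap in, step out, in a metrically strong position — an appoggiatura. (It is the mirror image of the escape tone, which steps in and leaps out from a weak position.)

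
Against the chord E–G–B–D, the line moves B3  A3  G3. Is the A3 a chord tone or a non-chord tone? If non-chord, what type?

Non-chord tone — a passing tone.

The harmony at that moment is E minor seventh chord (E, G, B, D); A3 is not a chord tone.
It is approached by step down from B3 and left by step down to G3.
Step in, step out in the same direction — a passing tone.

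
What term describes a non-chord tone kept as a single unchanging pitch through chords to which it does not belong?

Approach: none. Departure: none — a single pitch is sustained while the chords change around it, passing through harmonies that do not contain it.
No melodic motion at all; the dissonance is created entirely by the moving harmonies against the stationary note — a pedal tone (pedal point).

Pedal tone.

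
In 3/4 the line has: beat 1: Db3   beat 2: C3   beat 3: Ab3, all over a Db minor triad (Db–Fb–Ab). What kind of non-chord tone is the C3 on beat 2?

The harmony at that moment is Db minor triad (Db, Fb, Ab); C3 is not a chord tone.
It is approached by step down from Db3 and left by leap up to Ab3.
Step in, leap out, on a weak beat — an escape tone.

Escape tone.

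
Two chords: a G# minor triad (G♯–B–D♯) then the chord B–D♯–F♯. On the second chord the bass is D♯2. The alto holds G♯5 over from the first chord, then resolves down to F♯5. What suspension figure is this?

4–3 suspension.

At the second chord the bass is D♯2. The suspended G♯5 lies a fourth above the bass; after resolving down by step to F♯5, the interval above the bass becomes a third.
Suspension figures are named by those two intervals: 4–3.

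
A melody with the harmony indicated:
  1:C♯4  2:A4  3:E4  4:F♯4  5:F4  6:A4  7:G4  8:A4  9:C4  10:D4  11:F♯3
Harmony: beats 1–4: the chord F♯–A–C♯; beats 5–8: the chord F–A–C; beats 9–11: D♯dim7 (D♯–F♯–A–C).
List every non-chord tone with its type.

E4 (beat 3) — appoggiatura; G4 (beat 7) — neighbor tone; D4 (beat 10) — escape tone.

The harmony at that moment is F♯ minor triad (F♯, A, C♯); E4 is not a chord tone.
It is approached by leap down from A4 and left by step up to F♯4.
Leap in, step out — an appoggiatura.
The harmony at that moment is F major triad (F, A, C); G4 is not a chord tone.
It is approached by step down from A4 and left by step up to A4.
Step away and step back to the same note — a neighbor tone (lower neighbor).
The harmony at that moment is D♯ diminished seventh chord (D♯, F♯, A, C); D4 is not a chord tone.
It is approached by step up from C4 and left by leap down to F♯3.
Step in, leap out — an escape tone.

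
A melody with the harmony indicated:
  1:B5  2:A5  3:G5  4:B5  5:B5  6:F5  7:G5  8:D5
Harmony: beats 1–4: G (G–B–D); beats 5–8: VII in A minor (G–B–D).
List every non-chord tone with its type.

A5 (beat 2) — passing tone; F5 (beat 6) — appoggiatura.

The harmony at that moment is G major triad (G, B, D); A5 is not a chord tone.
It is approached by step down from B5 and left by step down to G5.
Step in, step out in the same direction — a passing tone.
The harmony at that moment is G major triad (G, B, D); F5 is not a chord tone.
It is approached by leap down from B5 and left by step up to G5.
Leap in, step out — an appoggiatura.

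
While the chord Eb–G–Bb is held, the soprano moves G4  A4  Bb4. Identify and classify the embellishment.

The harmony at that moment is Eb major triad (Eb, G, Bb); A4 is not a chord tone.
It is approached by step up from G4 and left by step up to Bb4.
Step in, step out in the same direction — a passing tone.

A4 is a passing tone.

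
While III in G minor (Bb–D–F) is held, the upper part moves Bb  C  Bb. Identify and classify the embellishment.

The harmony at that moment is Bb major triad (Bb, D, F); C is not a chord tone.
It is approached by step up from Bb and left by step down to Bb.
Step away and step back to the same note — a neighbor tone (upper neighbor).

C is a neighbor tone.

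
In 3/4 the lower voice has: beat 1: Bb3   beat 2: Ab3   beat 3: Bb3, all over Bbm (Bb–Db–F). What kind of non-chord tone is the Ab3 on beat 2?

Lower neighbor tone.

The harmony at that moment is Bb minor triad (Bb, Db, F); Ab3 is not a chord tone.
It is approached by step down from Bb3 and left by step up to Bb3.
Step away and step back to the same note — a neighbor tone (lower neighbor).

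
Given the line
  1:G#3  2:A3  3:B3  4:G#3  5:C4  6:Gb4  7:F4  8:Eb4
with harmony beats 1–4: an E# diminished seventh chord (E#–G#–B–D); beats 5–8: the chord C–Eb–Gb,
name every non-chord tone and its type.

The harmony at that moment is E# diminished seventh chord (E#, G#, B, D); A3 is not a chord tone.
It is approached by step up from G#3 and left by step up to B3.
Step in, step out in the same direction — a passing tone.
The harmony at that moment is C diminished triad (C, Eb, Gb); F4 is not a chord tone.
It is approached by step down from Gb4 and left by step down to Eb4.
Step in, step out in the same direction — a passing tone.

A3 (beat 2) — passing tone; F4 (beat 7) — passing tone.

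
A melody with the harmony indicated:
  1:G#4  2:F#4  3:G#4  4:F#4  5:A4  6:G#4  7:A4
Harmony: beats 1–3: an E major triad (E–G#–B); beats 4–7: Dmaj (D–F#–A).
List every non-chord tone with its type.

The harmony at that moment is E major triad (E, G#, B); F#4 is not a chord tone.
It is approached by step down from G#4 and left by step up to G#4.
Step away and step back to the same note — a neighbor tone (lower neighbor).
The harmony at that moment is D major triad (D, F#, A); G#4 is not a chord tone.
It is approached by step down from A4 and left by step up to A4.
Step away and step back to the same note — a neighbor tone (lower neighbor).

F#4 (beat 2) — neighbor tone; G#4 (beat 6) — neighbor tone.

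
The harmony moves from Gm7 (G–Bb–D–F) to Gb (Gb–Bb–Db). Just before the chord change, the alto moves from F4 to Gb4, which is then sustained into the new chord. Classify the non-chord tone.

The harmony at that moment is G minor seventh chord (G, Bb, D, F); Gb4 is not a chord tone.
It is approached by step up from F4 and then sustained as the same pitch into the next harmony.
Arriving early and becoming a chord tone when the harmony changes — an anticipation.

Gb4 is an anticipation.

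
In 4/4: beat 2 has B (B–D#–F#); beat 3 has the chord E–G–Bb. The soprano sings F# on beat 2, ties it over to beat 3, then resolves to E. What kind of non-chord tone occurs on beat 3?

Suspension.

The harmony at that moment is E diminished triad (E, G, Bb); F# is not a chord tone.
It is held over (the same pitch as the preceding F#) and left by step down to E.
Held over from the previous chord and resolving down by step — a suspension.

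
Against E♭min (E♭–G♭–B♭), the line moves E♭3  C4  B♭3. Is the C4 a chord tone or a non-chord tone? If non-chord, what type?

The harmony at that moment is E♭ minor triad (E♭, G♭, B♭); C4 is not a chord tone.
It is approached by leap up from E♭3 and left by step down to B♭3.
Leap in, step out — an appoggiatura.

Non-chord tone — an appoggiatura.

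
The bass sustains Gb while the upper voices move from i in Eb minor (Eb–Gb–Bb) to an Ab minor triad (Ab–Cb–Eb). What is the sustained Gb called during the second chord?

The harmony at that moment is Ab minor triad (Ab, Cb, Eb); Gb is not a chord tone.
It is held over (the same pitch as the preceding Gb) and then sustained as the same pitch into the next harmony.
Sustained through a change of harmony — a pedal tone.

Pedal tone (pedal point).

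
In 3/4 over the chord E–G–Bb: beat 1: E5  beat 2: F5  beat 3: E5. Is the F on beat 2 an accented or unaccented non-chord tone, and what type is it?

Unaccented neighbor tone.

The harmony at that moment is E diminished triad (E, G, Bb); F5 is not a chord tone.
It is approached by step up from E5 and left by step down to E5.
Step away and step back to the same note — a neighbor tone (upper neighbor).
It falls on a weak beat, so it is unaccented.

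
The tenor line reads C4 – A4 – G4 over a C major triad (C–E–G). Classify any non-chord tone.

A4 is an appoggiatura.

The harmony at that moment is C major triad (C, E, G); A4 is not a chord tone.
It is approached by leap up from C4 and left by step down to G4.
Leap in, step out — an appoggiatura.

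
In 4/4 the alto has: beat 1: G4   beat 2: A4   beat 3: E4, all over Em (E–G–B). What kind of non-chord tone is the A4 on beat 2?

The harmony at that moment is E minor triad (E, G, B); A4 is not a chord tone.
It is approached by step up from G4 and left by leap down to E4.
Step in, leap out, on a weak beat — an escape tone.

Escape tone.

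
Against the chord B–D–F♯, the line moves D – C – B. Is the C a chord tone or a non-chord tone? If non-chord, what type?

The harmony at that moment is B minor triad (B, D, F♯); C is not a chord tone.
It is approached by step down from D and left by step down to B.
Step in, step out in the same direction — a passing tone.

Non-chord tone — a passing tone.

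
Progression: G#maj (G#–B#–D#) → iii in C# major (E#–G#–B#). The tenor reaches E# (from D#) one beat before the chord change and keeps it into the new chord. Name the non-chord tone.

E# is an anticipation.

The harmony at that moment is G# major triad (G#, B#, D#); E# is not a chord tone.
It is approached by step up from D# and then sustained as the same pitch into the next harmony.
Arriving early and becoming a chord tone when the harmony changes — an anticipation.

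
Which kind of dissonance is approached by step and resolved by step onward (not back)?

Approach: by step. Departure: by step, continuing in the same direction.
Stepwise on both sides with no change of direction means the note fills in the space between two different chord tones — a passing tone. (Had it turned back to its starting note it would be a neighbor tone instead.)

Passing tone.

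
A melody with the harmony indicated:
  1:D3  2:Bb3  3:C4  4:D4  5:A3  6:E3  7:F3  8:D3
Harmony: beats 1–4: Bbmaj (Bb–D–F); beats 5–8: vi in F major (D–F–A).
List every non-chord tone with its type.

C4 (beat 3) — passing tone; E3 (beat 6) — appoggiatura.

The harmony at that moment is Bb major triad (Bb, D, F); C4 is not a chord tone.
It is approached by step up from Bb3 and left by step up to D4.
Step in, step out in the same direction — a passing tone.
The harmony at that moment is D minor triad (D, F, A); E3 is not a chord tone.
It is approached by leap down from A3 and left by step up to F3.
Leap in, step out — an appoggiatura.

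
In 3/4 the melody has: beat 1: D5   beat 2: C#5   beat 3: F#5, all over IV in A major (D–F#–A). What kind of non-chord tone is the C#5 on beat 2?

The harmony at that moment is D major triad (D, F#, A); C#5 is not a chord tone.
It is approached by step down from D5 and left by leap up to F#5.
Step in, leap out, on a weak beat — an escape tone.

Escape tone.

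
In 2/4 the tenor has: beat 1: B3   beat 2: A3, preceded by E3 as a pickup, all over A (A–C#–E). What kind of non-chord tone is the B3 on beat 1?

Appoggiatura.

The harmony at that moment is A major triad (A, C#, E); B3 is not a chord tone.
It is approached by leap up from E3 and left by step down to A3.
Leap in, step out, metrically accented — an appoggiatura.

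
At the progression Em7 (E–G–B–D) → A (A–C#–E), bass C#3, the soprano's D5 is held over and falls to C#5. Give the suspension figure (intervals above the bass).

At the second chord the bass is C#3. The suspended D5 lies a ninth above the bass; after resolving down by step to C#5, the interval above the bass becomes an octave.
Suspension figures are named by those two intervals: 9–8.

9–8 suspension.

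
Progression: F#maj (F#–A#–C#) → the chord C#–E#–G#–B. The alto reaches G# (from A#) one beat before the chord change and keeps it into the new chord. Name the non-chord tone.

G# is an anticipation.

The harmony at that moment is F# major triad (F#, A#, C#); G# is not a chord tone.
It is approached by step down from A# and then sustained as the same pitch into the next harmony.
Arriving early and becoming a chord tone when the harmony changes — an anticipation.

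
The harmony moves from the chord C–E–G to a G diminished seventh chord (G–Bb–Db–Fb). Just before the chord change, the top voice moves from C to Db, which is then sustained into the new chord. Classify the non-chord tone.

Db is an anticipation.

The harmony at that moment is C major triad (C, E, G); Db is not a chord tone.
It is approached by step up from C and then sustained as the same pitch into the next harmony.
Arriving early and becoming a chord tone when the harmony changes — an anticipation.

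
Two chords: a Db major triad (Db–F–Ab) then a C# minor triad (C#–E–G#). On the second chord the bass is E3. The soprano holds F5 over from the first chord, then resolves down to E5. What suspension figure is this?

9–8 suspension.

At the second chord the bass is E3. The suspended F5 lies a ninth above the bass; after resolving down by step to E5, the interval above the bass becomes an octave.
Suspension figures are named by those two intervals: 9–8.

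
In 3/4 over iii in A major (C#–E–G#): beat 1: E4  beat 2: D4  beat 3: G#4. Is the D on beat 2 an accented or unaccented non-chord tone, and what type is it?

Unaccented escape tone.

The harmony at that moment is C# minor triad (C#, E, G#); D4 is not a chord tone.
It is approached by step down from E4 and left by leap up to G#4.
Step in, leap out — an escape tone.
It falls on a weak beat, so it is unaccented.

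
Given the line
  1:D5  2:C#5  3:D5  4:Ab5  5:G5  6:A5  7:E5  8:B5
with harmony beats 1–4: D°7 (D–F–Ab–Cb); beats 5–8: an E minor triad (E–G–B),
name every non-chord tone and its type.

The harmony at that moment is D diminished seventh chord (D, F, Ab, Cb); C#5 is not a chord tone.
It is approached by step down from D5 and left by step up to D5.
Step away and step back to the same note — a neighbor tone (lower neighbor).
The harmony at that moment is E minor triad (E, G, B); A5 is not a chord tone.
It is approached by step up from G5 and left by leap down to E5.
Step in, leap out — an escape tone.

C#5 (beat 2) — neighbor tone; A5 (beat 6) — escape tone.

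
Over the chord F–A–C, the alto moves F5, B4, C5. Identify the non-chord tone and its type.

B4 is an appoggiatura.

The harmony at that moment is F major triad (F, A, C); B4 is not a chord tone.
It is approached by leap down from F5 and left by step up to C5.
Leap in, step out — an appoggiatura.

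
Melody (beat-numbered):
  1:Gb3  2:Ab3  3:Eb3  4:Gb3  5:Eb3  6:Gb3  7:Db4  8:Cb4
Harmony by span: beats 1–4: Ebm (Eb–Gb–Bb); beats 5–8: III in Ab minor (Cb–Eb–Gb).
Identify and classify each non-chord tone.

The harmony at that moment is Eb minor triad (Eb, Gb, Bb); Ab3 is not a chord tone.
It is approached by step up from Gb3 and left by leap down to Eb3.
Step in, leap out — an escape tone.
The harmony at that moment is Cb major triad (Cb, Eb, Gb); Db4 is not a chord tone.
It is approached by leap up from Gb3 and left by step down to Cb4.
Leap in, step out — an appoggiatura.

Ab3 (beat 2) — escape tone; Db4 (beat 7) — appoggiatura.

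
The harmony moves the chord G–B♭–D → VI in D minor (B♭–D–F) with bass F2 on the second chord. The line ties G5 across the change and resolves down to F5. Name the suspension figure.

At the second chord the bass is F2. The suspended G5 lies a ninth above the bass; after resolving down by step to F5, the interval above the bass becomes an octave.
Suspension figures are named by those two intervals: 9–8.

9–8 suspension.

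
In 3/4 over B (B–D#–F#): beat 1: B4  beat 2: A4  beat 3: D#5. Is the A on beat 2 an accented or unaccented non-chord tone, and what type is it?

The harmony at that moment is B major triad (B, D#, F#); A4 is not a chord tone.
It is approached by step down from B4 and left by leap up to D#5.
Step in, leap out — an escape tone.
It falls on a weak beat, so it is unaccented.

Unaccented escape tone.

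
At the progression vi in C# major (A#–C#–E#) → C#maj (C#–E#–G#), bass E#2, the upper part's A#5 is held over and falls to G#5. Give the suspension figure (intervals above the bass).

4–3 suspension.

At the second chord the bass is E#2. The suspended A#5 lies a fourth above the bass; after resolving down by step to G#5, the interval above the bass becomes a third.
Suspension figures are named by those two intervals: 4–3.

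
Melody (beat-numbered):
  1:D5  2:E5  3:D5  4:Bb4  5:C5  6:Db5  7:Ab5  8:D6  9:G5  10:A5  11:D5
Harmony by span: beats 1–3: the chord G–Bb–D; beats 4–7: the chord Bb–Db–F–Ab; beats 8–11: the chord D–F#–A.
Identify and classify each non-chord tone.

E5 (beat 2) — neighbor tone; C5 (beat 5) — passing tone; G5 (beat 9) — appoggiatura.

The harmony at that moment is G minor triad (G, Bb, D); E5 is not a chord tone.
It is approached by step up from D5 and left by step down to D5.
Step away and step back to the same note — a neighbor tone (upper neighbor).
The harmony at that moment is Bb minor seventh chord (Bb, Db, F, Ab); C5 is not a chord tone.
It is approached by step up from Bb4 and left by step up to Db5.
Step in, step out in the same direction — a passing tone.
The harmony at that moment is D major triad (D, F#, A); G5 is not a chord tone.
It is approached by leap down from D6 and left by step up to A5.
Leap in, step out — an appoggiatura.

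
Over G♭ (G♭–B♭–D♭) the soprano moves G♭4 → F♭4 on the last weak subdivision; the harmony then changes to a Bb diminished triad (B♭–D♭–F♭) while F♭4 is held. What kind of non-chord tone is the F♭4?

The harmony at that moment is G♭ major triad (G♭, B♭, D♭); F♭4 is not a chord tone.
It is approached by step down from G♭4 and then sustained as the same pitch into the next harmony.
Arriving early and becoming a chord tone when the harmony changes — an anticipation.

F♭4 is an anticipation.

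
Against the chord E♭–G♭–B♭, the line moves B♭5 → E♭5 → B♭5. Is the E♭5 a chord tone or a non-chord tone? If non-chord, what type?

Chord tone (the root of Eb minor triad).

Eb minor triad contains E♭, G♭, B♭; E♭ is the root, so it is a chord tone.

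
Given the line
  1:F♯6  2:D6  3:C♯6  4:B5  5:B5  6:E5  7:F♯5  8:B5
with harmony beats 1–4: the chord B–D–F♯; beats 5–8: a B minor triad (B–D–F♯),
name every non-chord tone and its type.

C♯6 (beat 3) — passing tone; E5 (beat 6) — appoggiatura.

The harmony at that moment is B minor triad (B, D, F♯); C♯6 is not a chord tone.
It is approached by step down from D6 and left by step down to B5.
Step in, step out in the same direction — a passing tone.
The harmony at that moment is B minor triad (B, D, F♯); E5 is not a chord tone.
It is approached by leap down from B5 and left by step up to F♯5.
Leap in, step out — an appoggiatura.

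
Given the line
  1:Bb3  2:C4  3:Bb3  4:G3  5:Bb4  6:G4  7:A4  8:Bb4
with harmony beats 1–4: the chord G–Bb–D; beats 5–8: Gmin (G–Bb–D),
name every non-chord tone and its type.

The harmony at that moment is G minor triad (G, Bb, D); C4 is not a chord tone.
It is approached by step up from Bb3 and left by step down to Bb3.
Step away and step back to the same note — a neighbor tone (upper neighbor).
The harmony at that moment is G minor triad (G, Bb, D); A4 is not a chord tone.
It is approached by step up from G4 and left by step up to Bb4.
Step in, step out in the same direction — a passing tone.

C4 (beat 2) — neighbor tone; A4 (beat 7) — passing tone.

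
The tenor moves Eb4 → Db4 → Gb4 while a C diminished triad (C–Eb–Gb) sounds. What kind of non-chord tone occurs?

Db4 is an escape tone.

The harmony at that moment is C diminished triad (C, Eb, Gb); Db4 is not a chord tone.
It is approached by step down from Eb4 and left by leap up to Gb4.
Step in, leap out — an escape tone.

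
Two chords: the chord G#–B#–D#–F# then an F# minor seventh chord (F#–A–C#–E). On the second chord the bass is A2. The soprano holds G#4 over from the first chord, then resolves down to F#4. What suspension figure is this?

7–6 suspension.

At the second chord the bass is A2. The suspended G#4 lies a seventh above the bass; after resolving down by step to F#4, the interval above the bass becomes a sixth.
Suspension figures are named by those two intervals: 7–6.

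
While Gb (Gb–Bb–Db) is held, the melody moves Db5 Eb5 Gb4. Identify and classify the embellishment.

Eb5 is an escape tone.

The harmony at that moment is Gb major triad (Gb, Bb, Db); Eb5 is not a chord tone.
It is approached by step up from Db5 and left by leap down to Gb4.
Step in, leap out — an escape tone.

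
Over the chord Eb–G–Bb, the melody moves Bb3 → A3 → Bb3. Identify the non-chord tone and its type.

A3 is a neighbor tone.

The harmony at that moment is Eb major triad (Eb, G, Bb); A3 is not a chord tone.
It is approached by step down from Bb3 and left by step up to Bb3.
Step away and step back to the same note — a neighbor tone (lower neighbor).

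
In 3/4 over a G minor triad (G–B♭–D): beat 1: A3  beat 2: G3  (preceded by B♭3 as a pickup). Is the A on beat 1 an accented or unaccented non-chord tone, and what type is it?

The harmony at that moment is G minor triad (G, B♭, D); A3 is not a chord tone.
It is approached by step down from B♭3 and left by step down to G3.
Step in, step out in the same direction — a passing tone.
It falls on the downbeat, so it is accented.

Accented passing tone.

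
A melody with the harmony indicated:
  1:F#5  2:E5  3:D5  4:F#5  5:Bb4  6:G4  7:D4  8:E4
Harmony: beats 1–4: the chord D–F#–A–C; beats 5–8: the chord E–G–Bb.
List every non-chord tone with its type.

E5 (beat 2) — passing tone; D4 (beat 7) — appoggiatura.

The harmony at that moment is D dominant seventh chord (D, F#, A, C); E5 is not a chord tone.
It is approached by step down from F#5 and left by step down to D5.
Step in, step out in the same direction — a passing tone.
The harmony at that moment is E diminished triad (E, G, Bb); D4 is not a chord tone.
It is approached by leap down from G4 and left by step up to E4.
Leap in, step out — an appoggiatura.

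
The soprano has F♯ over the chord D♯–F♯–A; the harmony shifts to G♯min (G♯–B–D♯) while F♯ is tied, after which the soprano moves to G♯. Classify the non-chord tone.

F♯ is a retardation.

The harmony at that moment is G♯ minor triad (G♯, B, D♯); F♯ is not a chord tone.
It is held over (the same pitch as the preceding F♯) and left by step up to G♯.
Held over from the previous chord and resolving up by step — a retardation.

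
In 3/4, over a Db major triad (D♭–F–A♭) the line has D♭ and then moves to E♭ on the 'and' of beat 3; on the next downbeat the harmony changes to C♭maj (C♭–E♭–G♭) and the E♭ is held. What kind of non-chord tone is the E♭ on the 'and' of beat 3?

Anticipation.

The harmony at that moment is D♭ major triad (D♭, F, A♭); E♭ is not a chord tone.
It is approached by step up from D♭ and then sustained as the same pitch into the next harmony.
Arriving early and becoming a chord tone when the harmony changes — an anticipation.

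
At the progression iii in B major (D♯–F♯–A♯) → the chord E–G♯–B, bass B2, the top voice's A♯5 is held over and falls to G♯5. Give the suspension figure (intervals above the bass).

7–6 suspension.

At the second chord the bass is B2. The suspended A♯5 lies a seventh above the bass; after resolving down by step to G♯5, the interval above the bass becomes a sixth.
Suspension figures are named by those two intervals: 7–6.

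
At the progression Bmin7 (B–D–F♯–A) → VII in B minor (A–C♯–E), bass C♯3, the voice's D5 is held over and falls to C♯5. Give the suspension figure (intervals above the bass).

9–8 suspension.

At the second chord the bass is C♯3. The suspended D5 lies a ninth above the bass; after resolving down by step to C♯5, the interval above the bass becomes an octave.
Suspension figures are named by those two intervals: 9–8.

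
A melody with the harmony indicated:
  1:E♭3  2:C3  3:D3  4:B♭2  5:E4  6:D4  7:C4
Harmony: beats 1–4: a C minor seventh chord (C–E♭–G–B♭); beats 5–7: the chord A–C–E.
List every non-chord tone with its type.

The harmony at that moment is C minor seventh chord (C, E♭, G, B♭); D3 is not a chord tone.
It is approached by step up from C3 and left by leap down to B♭2.
Step in, leap out — an escape tone.
The harmony at that moment is A minor triad (A, C, E); D4 is not a chord tone.
It is approached by step down from E4 and left by step down to C4.
Step in, step out in the same direction — a passing tone.

D3 (beat 3) — escape tone; D4 (beat 6) — passing tone.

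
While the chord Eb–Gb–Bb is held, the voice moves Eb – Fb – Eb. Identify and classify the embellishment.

The harmony at that moment is Eb minor triad (Eb, Gb, Bb); Fb is not a chord tone.
It is approached by step up from Eb and left by step down to Eb.
Step away and step back to the same note — a neighbor tone (upper neighbor).

Fb is a neighbor tone.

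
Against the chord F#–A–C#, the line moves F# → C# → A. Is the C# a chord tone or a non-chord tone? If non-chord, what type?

Chord tone (the fifth of F# minor triad).

F# minor triad contains F#, A, C#; C# is the fifth, so it is a chord tone.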